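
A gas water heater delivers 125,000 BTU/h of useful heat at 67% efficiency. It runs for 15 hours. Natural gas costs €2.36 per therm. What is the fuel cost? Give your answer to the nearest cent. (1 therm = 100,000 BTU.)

Heat delivered = 125,000 BTU/h × 15 h = 1,875,000 BTU
Gas input = 1,875,000 / 0.67 = 2,798,507 BTU
= 2,798,507 / 100,000 = 27.99 therm
Cost = 27.99 × €2.36/therm = €66.04

€66.04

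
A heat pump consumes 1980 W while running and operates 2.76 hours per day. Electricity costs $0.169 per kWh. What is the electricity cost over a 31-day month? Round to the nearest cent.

Energy = 1980 W × 2.76 h/day × 31 days = 169,409 Wh = 169.4 kWh
Cost = 169.4 kWh × $0.169/kWh = $28.63

$28.63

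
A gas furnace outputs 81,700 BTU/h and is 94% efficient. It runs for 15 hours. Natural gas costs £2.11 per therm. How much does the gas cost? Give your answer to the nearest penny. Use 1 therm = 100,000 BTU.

Heat delivered = 81,700 BTU/h × 15 h = 1,225,500 BTU
Gas input = 1,225,500 / 0.94 = 1,303,723 BTU
= 1,303,723 / 100,000 = 13.04 therm
Cost = 13.04 × £2.11/therm = £27.51

£27.51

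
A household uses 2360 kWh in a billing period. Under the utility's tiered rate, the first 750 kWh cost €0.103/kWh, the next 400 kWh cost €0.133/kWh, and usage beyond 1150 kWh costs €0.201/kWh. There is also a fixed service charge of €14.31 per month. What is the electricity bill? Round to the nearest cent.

First 750 kWh × €0.103 = €77.25
Next 400 kWh × €0.133 = €53.20
Remaining 1210 kWh × €0.201 = €243.21
Energy charge = €373.66; + service €14.31 = €387.97

€387.97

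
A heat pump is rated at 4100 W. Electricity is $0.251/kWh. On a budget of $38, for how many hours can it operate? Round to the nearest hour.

Energy budget = $38 / $0.251 per kWh = 151.4 kWh = 151,394 Wh
Runtime = 151,394 Wh / 4100 W = 36.93 h

37 h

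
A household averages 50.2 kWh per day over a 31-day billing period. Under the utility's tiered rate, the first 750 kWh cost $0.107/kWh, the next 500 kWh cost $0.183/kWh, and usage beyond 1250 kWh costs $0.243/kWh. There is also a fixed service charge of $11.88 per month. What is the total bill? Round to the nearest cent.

Usage = 50.2 kWh/day × 31 days = 1556.2 kWh
First 750 kWh × $0.107 = $80.25
Next 500 kWh × $0.183 = $91.50
Remaining 306.2 kWh × $0.243 = $74.41
Energy charge = $246.16; + service $11.88 = $258.04

$258.04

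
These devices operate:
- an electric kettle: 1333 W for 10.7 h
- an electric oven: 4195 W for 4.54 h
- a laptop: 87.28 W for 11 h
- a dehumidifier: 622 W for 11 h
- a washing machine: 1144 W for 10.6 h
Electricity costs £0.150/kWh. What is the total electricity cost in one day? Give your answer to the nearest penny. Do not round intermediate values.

electric kettle: 1333 W × 10.7 h = 14,263 Wh = 14.26 kWh
electric oven: 4195 W × 4.54 h = 19,045 Wh = 19.05 kWh
laptop: 87.28 W × 11 h = 960 Wh = 0.9601 kWh
dehumidifier: 622 W × 11 h = 6,842 Wh = 6.842 kWh
washing machine: 1144 W × 10.6 h = 12,126 Wh = 12.13 kWh
Total energy = 14.26 + 19.05 + 0.9601 + 6.842 + 12.13 = 53.24 kWh
Cost = 53.24 kWh × £0.150 = £7.99

£7.99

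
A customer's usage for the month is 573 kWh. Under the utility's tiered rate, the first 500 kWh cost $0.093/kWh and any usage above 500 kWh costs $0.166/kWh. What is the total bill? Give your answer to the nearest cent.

$58.62

First 500 kWh × $0.093 = $46.50
Remaining 73 kWh × $0.166 = $12.12
Total = $58.62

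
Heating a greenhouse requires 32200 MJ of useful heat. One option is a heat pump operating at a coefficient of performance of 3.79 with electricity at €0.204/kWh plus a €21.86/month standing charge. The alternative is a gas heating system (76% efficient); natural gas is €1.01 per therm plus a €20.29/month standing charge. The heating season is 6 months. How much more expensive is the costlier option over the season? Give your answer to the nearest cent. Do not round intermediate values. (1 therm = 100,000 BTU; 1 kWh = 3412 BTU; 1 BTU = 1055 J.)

€85.30

Heat load = 32200 MJ = 32,200,000,000 J / 1055 = 30,521,327 BTU
Gas: input = 30,521,327 / 0.76 = 40,159,641 BTU = 401.6 therm → 401.6 × €1.01 = €405.61; + 6 × €20.29 standing = €527.35
Heat pump: 30,521,327 BTU / 3412 = 8,945 kWh heat; / 3.79 = 2,360 kWh in → × €0.204 = €481.49; + 6 × €21.86 standing = €612.65
Difference = |€527.35 − €612.65| = €85.30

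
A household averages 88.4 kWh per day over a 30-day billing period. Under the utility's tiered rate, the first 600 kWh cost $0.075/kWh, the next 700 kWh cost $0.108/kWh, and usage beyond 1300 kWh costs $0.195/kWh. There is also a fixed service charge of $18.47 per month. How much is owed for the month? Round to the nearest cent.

Usage = 88.4 kWh/day × 30 days = 2652 kWh
First 600 kWh × $0.075 = $45.00
Next 700 kWh × $0.108 = $75.60
Remaining 1352 kWh × $0.195 = $263.64
Energy charge = $384.24; + service $18.47 = $402.71

$402.71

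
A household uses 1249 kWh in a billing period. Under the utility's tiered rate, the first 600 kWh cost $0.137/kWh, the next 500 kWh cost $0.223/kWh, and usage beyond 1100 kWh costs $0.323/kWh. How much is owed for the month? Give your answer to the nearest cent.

$241.83

First 600 kWh × $0.137 = $82.20
Next 500 kWh × $0.223 = $111.50
Remaining 149 kWh × $0.323 = $48.13
Total = $241.83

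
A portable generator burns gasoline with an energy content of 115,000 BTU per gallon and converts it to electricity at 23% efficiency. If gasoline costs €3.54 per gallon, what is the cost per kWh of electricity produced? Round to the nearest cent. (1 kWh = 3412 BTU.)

€0.46

Electrical output per gallon = 115,000 BTU × 0.23 / 3412 BTU/kWh = 7.752 kWh
Cost per kWh = €3.54 / 7.752 kWh = €0.457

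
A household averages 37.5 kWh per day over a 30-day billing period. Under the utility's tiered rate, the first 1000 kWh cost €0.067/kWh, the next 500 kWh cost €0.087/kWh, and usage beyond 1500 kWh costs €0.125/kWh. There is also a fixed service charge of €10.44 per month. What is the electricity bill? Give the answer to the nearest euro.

Usage = 37.5 kWh/day × 30 days = 1125 kWh
First 1000 kWh × €0.067 = €67.00
Next 125 kWh × €0.087 = €10.88
Remaining tier: 0 kWh (not reached)
Energy charge = €77.88; + service €10.44 = €88.31 ≈ €88

€88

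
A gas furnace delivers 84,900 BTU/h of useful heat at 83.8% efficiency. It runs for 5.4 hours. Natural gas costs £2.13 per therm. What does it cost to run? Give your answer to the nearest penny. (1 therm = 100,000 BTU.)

£11.65

Heat delivered = 84,900 BTU/h × 5.4 h = 458,460 BTU
Gas input = 458,460 / 0.838 = 547,088 BTU
= 547,088 / 100,000 = 5.471 therm
Cost = 5.471 × £2.13/therm = £11.65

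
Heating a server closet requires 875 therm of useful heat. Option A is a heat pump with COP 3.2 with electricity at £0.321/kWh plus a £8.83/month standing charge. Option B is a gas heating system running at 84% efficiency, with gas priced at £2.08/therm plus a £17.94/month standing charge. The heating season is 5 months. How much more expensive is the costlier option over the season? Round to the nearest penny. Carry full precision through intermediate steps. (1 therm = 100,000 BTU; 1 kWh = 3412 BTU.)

£360.28

Heat load = 875 therm × 100,000 = 87,500,000 BTU
Gas: input = 87,500,000 / 0.84 = 104,166,667 BTU = 1,042 therm → 1,042 × £2.08 = £2,166.67; + 5 × £17.94 standing = £2,256.37
Heat pump: 87,500,000 BTU / 3412 = 25,640 kWh heat; / 3.2 = 8,014 kWh in → × £0.321 = £2,572.49; + 5 × £8.83 standing = £2,616.64
Difference = |£2,256.37 − £2,616.64| = £360.28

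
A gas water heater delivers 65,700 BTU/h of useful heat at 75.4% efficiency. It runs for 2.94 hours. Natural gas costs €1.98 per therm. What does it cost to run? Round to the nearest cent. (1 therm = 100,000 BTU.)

€5.07

Heat delivered = 65,700 BTU/h × 2.94 h = 193,158 BTU
Gas input = 193,158 / 0.754 = 256,178 BTU
= 256,178 / 100,000 = 2.562 therm
Cost = 2.562 × €1.98/therm = €5.07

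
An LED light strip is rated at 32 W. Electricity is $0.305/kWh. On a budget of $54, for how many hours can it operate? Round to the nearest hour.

Energy budget = $54 / $0.305 per kWh = 177 kWh = 177,049 Wh
Runtime = 177,049 Wh / 32 W = 5,533 h

5533 h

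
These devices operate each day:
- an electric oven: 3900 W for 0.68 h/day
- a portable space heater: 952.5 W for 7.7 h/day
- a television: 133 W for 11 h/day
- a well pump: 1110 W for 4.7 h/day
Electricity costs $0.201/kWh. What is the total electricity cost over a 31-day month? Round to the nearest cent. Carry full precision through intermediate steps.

electric oven: 3900 W × 0.68 h × 31 d = 82,212 Wh = 82.21 kWh
portable space heater: 952.5 W × 7.7 h × 31 d = 227,362 Wh = 227.4 kWh
television: 133 W × 11 h × 31 d = 45,353 Wh = 45.35 kWh
well pump: 1110 W × 4.7 h × 31 d = 161,727 Wh = 161.7 kWh
Total energy = 82.21 + 227.4 + 45.35 + 161.7 = 516.7 kWh
Cost = 516.7 kWh × $0.201 = $103.85

$103.85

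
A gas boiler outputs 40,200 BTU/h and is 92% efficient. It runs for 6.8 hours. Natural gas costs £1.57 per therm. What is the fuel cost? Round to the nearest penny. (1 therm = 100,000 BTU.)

£4.66

Heat delivered = 40,200 BTU/h × 6.8 h = 273,360 BTU
Gas input = 273,360 / 0.920 = 297,130 BTU
= 297,130 / 100,000 = 2.971 therm
Cost = 2.971 × £1.57/therm = £4.66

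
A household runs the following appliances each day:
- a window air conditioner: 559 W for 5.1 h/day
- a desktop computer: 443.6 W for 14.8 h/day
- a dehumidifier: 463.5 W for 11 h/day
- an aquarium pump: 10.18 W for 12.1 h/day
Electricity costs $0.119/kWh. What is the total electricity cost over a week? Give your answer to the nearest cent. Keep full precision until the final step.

$12.19

window air conditioner: 559 W × 5.1 h × 7 d = 19,956 Wh = 19.96 kWh
desktop computer: 443.6 W × 14.8 h × 7 d = 45,957 Wh = 45.96 kWh
dehumidifier: 463.5 W × 11 h × 7 d = 35,690 Wh = 35.69 kWh
aquarium pump: 10.18 W × 12.1 h × 7 d = 862 Wh = 0.8622 kWh
Total energy = 19.96 + 45.96 + 35.69 + 0.8622 = 102.5 kWh
Cost = 102.5 kWh × $0.119 = $12.19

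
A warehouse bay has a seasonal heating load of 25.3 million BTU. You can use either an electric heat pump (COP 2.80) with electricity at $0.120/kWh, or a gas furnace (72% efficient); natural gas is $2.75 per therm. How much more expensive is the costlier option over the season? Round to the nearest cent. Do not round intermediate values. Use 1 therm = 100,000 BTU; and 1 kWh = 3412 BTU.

$648.53

Heat load = 25.3 × 10⁶ BTU = 25,300,000 BTU
Gas: input = 25,300,000 / 0.72 = 35,138,889 BTU = 351.4 therm → 351.4 × $2.75 = $966.32
Heat pump: 25,300,000 BTU / 3412 = 7,415 kWh heat; / 2.80 = 2,648 kWh in → × $0.120 = $317.79
Difference = |$966.32 − $317.79| = $648.53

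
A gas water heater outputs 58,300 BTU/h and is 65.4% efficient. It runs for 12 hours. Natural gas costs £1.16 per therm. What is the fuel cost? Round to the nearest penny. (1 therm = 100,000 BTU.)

£12.41

Heat delivered = 58,300 BTU/h × 12 h = 699,600 BTU
Gas input = 699,600 / 0.654 = 1,069,725 BTU
= 1,069,725 / 100,000 = 10.7 therm
Cost = 10.7 × £1.16/therm = £12.41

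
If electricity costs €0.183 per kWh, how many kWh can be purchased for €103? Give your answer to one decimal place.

562.8 kWh

€103 / €0.183 per kWh = 562.8 kWh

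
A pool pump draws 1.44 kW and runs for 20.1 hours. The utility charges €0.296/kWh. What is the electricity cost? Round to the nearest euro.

Energy = 1440 W × 20.1 h = 28,944 Wh = 28.94 kWh
Cost = 28.94 kWh × €0.296/kWh = €8.57 ≈ €9

€9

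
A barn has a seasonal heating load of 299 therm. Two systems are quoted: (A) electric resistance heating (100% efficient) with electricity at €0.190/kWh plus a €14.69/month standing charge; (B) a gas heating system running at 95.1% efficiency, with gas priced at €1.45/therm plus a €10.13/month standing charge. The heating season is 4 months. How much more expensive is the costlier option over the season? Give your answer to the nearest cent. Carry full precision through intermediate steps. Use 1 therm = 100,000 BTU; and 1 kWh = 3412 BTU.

Heat load = 299 therm × 100,000 = 29,900,000 BTU
Gas: input = 29,900,000 / 0.951 = 31,440,589 BTU = 314.4 therm → 314.4 × €1.45 = €455.89; + 4 × €10.13 standing = €496.41
Electric: 29,900,000 BTU / 3412 = 8,763 kWh → × €0.190 = €1,665.01; + 4 × €14.69 standing = €1,723.77
Difference = |€496.41 − €1,723.77| = €1,227.36

€1227.36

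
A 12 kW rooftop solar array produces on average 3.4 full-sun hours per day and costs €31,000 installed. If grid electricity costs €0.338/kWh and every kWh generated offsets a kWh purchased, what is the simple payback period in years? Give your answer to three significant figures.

6.16 years

Daily generation = 12 kW × 3.4 h = 40.8 kWh
Annual generation = 40.8 × 365 = 14892 kWh
Annual savings = 14892 × €0.338 = €5,033.50
Payback = €31,000 / €5,033.50 = 6.16 years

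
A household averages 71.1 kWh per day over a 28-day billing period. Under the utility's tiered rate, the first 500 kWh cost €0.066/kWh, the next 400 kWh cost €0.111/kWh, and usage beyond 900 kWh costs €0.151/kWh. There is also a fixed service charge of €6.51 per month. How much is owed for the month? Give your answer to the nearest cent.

Usage = 71.1 kWh/day × 28 days = 1990.8 kWh
First 500 kWh × €0.066 = €33.00
Next 400 kWh × €0.111 = €44.40
Remaining 1090.8 kWh × €0.151 = €164.71
Energy charge = €242.11; + service €6.51 = €248.62

€248.62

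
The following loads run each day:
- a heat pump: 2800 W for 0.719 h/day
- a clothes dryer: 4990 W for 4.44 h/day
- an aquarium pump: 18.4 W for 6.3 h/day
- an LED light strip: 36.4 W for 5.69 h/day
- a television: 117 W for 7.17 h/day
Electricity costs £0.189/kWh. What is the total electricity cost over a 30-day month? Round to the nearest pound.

heat pump: 2800 W × 0.719 h × 30 d = 60,396 Wh = 60.4 kWh
clothes dryer: 4990 W × 4.44 h × 30 d = 664,668 Wh = 664.7 kWh
aquarium pump: 18.4 W × 6.3 h × 30 d = 3,478 Wh = 3.478 kWh
LED light strip: 36.4 W × 5.69 h × 30 d = 6,213 Wh = 6.213 kWh
television: 117 W × 7.17 h × 30 d = 25,167 Wh = 25.17 kWh
Total energy = 60.4 + 664.7 + 3.478 + 6.213 + 25.17 = 759.9 kWh
Cost = 759.9 kWh × £0.189 = £143.63 ≈ £144

£144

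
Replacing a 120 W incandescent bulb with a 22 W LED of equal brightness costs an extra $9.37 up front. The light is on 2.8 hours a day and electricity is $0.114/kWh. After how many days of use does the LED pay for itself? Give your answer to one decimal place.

299.5 days

Power saved = 120 − 22 = 98 W
Daily energy saved = 98 W × 2.8 h = 274.4 Wh = 0.2744 kWh
Daily savings = 0.2744 × $0.114 = $0.0313
Payback = $9.37 / $0.0313 per day = 299.5 days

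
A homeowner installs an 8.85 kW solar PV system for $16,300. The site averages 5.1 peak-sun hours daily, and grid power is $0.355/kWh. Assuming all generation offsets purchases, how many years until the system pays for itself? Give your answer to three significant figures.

Daily generation = 8.85 kW × 5.1 h = 45.13 kWh
Annual generation = 45.13 × 365 = 16474 kWh
Annual savings = 16474 × $0.355 = $5,848.37
Payback = $16,300 / $5,848.37 = 2.79 years

2.79 years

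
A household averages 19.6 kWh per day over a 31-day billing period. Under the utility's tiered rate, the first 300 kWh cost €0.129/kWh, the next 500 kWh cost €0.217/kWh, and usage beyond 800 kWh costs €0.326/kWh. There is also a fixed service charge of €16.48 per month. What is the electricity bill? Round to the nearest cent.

Usage = 19.6 kWh/day × 31 days = 607.6 kWh
First 300 kWh × €0.129 = €38.70
Next 307.6 kWh × €0.217 = €66.75
Remaining tier: 0 kWh (not reached)
Energy charge = €105.45; + service €16.48 = €121.93

€121.93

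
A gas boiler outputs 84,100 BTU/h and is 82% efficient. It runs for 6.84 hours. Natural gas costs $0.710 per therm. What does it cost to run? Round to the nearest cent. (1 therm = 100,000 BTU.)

Heat delivered = 84,100 BTU/h × 6.84 h = 575,244 BTU
Gas input = 575,244 / 0.82 = 701,517 BTU
= 701,517 / 100,000 = 7.015 therm
Cost = 7.015 × $0.710/therm = $4.98

$4.98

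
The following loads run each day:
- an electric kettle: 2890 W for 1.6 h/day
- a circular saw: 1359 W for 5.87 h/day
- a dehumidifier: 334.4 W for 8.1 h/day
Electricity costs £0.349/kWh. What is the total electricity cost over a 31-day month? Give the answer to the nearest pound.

electric kettle: 2890 W × 1.6 h × 31 d = 143,344 Wh = 143.3 kWh
circular saw: 1359 W × 5.87 h × 31 d = 247,297 Wh = 247.3 kWh
dehumidifier: 334.4 W × 8.1 h × 31 d = 83,968 Wh = 83.97 kWh
Total energy = 143.3 + 247.3 + 83.97 = 474.6 kWh
Cost = 474.6 kWh × £0.349 = £165.64 ≈ £166

£166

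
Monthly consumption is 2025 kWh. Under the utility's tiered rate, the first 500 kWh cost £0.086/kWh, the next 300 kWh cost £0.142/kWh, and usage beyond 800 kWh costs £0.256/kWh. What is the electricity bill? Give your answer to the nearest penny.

£399.20

First 500 kWh × £0.086 = £43.00
Next 300 kWh × £0.142 = £42.60
Remaining 1225 kWh × £0.256 = £313.60
Total = £399.20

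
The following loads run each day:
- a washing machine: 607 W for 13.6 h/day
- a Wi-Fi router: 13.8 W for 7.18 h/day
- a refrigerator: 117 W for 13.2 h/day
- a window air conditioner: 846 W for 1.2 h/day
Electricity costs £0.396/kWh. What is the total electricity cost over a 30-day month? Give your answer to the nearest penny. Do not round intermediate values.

washing machine: 607 W × 13.6 h × 30 d = 247,656 Wh = 247.7 kWh
Wi-Fi router: 13.8 W × 7.18 h × 30 d = 2,973 Wh = 2.973 kWh
refrigerator: 117 W × 13.2 h × 30 d = 46,332 Wh = 46.33 kWh
window air conditioner: 846 W × 1.2 h × 30 d = 30,456 Wh = 30.46 kWh
Total energy = 247.7 + 2.973 + 46.33 + 30.46 = 327.4 kWh
Cost = 327.4 kWh × £0.396 = £129.66

£129.66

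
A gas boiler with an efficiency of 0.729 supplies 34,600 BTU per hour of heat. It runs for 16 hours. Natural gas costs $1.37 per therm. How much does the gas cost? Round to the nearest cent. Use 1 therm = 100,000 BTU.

$10.40

Heat delivered = 34,600 BTU/h × 16 h = 553,600 BTU
Gas input = 553,600 / 0.729 = 759,396 BTU
= 759,396 / 100,000 = 7.594 therm
Cost = 7.594 × $1.37/therm = $10.40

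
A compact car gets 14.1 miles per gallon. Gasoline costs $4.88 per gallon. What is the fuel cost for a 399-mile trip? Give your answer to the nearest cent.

Fuel = 399 mi / 14.1 mpg = 28.3 gal
Cost = 28.3 gal × $4.88/gal = $138.09

$138.09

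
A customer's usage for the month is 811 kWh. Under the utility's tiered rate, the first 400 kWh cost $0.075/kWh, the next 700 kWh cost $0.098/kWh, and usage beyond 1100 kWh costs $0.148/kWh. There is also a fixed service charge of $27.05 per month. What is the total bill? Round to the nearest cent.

First 400 kWh × $0.075 = $30.00
Next 411 kWh × $0.098 = $40.28
Remaining tier: 0 kWh (not reached)
Energy charge = $70.28; + service $27.05 = $97.33

$97.33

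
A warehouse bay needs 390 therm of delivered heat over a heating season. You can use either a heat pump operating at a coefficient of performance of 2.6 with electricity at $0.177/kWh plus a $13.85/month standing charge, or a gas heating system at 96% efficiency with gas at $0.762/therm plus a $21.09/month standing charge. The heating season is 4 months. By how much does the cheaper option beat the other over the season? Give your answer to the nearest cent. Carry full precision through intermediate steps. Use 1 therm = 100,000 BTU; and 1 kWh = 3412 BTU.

Heat load = 390 therm × 100,000 = 39,000,000 BTU
Gas: input = 39,000,000 / 0.96 = 40,625,000 BTU = 406.2 therm → 406.2 × $0.762 = $309.56; + 4 × $21.09 standing = $393.92
Heat pump: 39,000,000 BTU / 3412 = 11,430 kWh heat; / 2.6 = 4,396 kWh in → × $0.177 = $778.14; + 4 × $13.85 standing = $833.54
Difference = |$393.92 − $833.54| = $439.61

$439.61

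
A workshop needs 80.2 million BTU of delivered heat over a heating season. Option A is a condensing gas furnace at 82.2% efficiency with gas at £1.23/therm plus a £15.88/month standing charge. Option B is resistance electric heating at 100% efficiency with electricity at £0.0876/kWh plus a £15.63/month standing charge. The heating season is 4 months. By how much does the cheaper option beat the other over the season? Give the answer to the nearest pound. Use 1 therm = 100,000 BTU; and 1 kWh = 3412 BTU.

£858

Heat load = 80.2 × 10⁶ BTU = 80,200,000 BTU
Gas: input = 80,200,000 / 0.822 = 97,566,910 BTU = 975.7 therm → 975.7 × £1.23 = £1,200.07; + 4 × £15.88 standing = £1,263.59
Electric: 80,200,000 BTU / 3412 = 23,510 kWh → × £0.0876 = £2,059.06; + 4 × £15.63 standing = £2,121.58
Difference = |£1,263.59 − £2,121.58| = £857.99 ≈ £858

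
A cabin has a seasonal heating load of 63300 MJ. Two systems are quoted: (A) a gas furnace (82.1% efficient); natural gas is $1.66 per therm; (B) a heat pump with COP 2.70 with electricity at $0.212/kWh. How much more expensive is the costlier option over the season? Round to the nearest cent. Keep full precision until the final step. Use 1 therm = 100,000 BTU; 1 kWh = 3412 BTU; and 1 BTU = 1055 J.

Heat load = 63300 MJ = 63,300,000,000 J / 1055 = 60,000,000 BTU
Gas: input = 60,000,000 / 0.821 = 73,081,608 BTU = 730.8 therm → 730.8 × $1.66 = $1,213.15
Heat pump: 60,000,000 BTU / 3412 = 17,580 kWh heat; / 2.70 = 6,513 kWh in → × $0.212 = $1,380.75
Difference = |$1,213.15 − $1,380.75| = $167.59

$167.59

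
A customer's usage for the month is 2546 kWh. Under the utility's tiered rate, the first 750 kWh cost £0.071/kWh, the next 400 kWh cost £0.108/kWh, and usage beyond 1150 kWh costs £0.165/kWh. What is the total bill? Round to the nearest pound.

First 750 kWh × £0.071 = £53.25
Next 400 kWh × £0.108 = £43.20
Remaining 1396 kWh × £0.165 = £230.34
Total = £326.79 ≈ £327

£327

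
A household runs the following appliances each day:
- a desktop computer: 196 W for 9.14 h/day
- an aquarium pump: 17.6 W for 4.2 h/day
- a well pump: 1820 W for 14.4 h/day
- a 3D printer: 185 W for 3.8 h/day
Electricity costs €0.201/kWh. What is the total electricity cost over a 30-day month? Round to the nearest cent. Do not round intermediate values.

desktop computer: 196 W × 9.14 h × 30 d = 53,743 Wh = 53.74 kWh
aquarium pump: 17.6 W × 4.2 h × 30 d = 2,218 Wh = 2.218 kWh
well pump: 1820 W × 14.4 h × 30 d = 786,240 Wh = 786.2 kWh
3D printer: 185 W × 3.8 h × 30 d = 21,090 Wh = 21.09 kWh
Total energy = 53.74 + 2.218 + 786.2 + 21.09 = 863.3 kWh
Cost = 863.3 kWh × €0.201 = €173.52

€173.52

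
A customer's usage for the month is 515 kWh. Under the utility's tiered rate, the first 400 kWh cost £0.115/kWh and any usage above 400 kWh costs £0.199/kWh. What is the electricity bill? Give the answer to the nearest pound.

£69

First 400 kWh × £0.115 = £46.00
Remaining 115 kWh × £0.199 = £22.89
Total = £68.89 ≈ £69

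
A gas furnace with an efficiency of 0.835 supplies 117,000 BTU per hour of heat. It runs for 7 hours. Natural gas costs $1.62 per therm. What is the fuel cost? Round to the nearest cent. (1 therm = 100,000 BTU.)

Heat delivered = 117,000 BTU/h × 7 h = 819,000 BTU
Gas input = 819,000 / 0.835 = 980,838 BTU
= 980,838 / 100,000 = 9.808 therm
Cost = 9.808 × $1.62/therm = $15.89

$15.89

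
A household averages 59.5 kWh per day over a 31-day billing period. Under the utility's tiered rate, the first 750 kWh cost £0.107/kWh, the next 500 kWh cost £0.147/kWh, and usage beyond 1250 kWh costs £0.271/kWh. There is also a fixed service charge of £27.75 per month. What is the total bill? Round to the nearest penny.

£342.61

Usage = 59.5 kWh/day × 31 days = 1844.5 kWh
First 750 kWh × £0.107 = £80.25
Next 500 kWh × £0.147 = £73.50
Remaining 594.5 kWh × £0.271 = £161.11
Energy charge = £314.86; + service £27.75 = £342.61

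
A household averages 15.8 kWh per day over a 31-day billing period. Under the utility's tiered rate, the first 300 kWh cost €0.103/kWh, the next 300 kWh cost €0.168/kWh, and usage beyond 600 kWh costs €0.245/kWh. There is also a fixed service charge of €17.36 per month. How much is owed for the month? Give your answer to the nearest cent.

Usage = 15.8 kWh/day × 31 days = 489.8 kWh
First 300 kWh × €0.103 = €30.90
Next 189.8 kWh × €0.168 = €31.89
Remaining tier: 0 kWh (not reached)
Energy charge = €62.79; + service €17.36 = €80.15

€80.15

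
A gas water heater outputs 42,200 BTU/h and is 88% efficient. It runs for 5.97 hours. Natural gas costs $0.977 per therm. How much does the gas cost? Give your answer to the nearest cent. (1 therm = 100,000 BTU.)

Heat delivered = 42,200 BTU/h × 5.97 h = 251,934 BTU
Gas input = 251,934 / 0.88 = 286,289 BTU
= 286,289 / 100,000 = 2.863 therm
Cost = 2.863 × $0.977/therm = $2.80

$2.80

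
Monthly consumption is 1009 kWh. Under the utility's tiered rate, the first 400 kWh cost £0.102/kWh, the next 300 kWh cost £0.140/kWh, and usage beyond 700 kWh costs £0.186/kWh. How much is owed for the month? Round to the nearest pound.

First 400 kWh × £0.102 = £40.80
Next 300 kWh × £0.140 = £42.00
Remaining 309 kWh × £0.186 = £57.47
Total = £140.27 ≈ £140

£140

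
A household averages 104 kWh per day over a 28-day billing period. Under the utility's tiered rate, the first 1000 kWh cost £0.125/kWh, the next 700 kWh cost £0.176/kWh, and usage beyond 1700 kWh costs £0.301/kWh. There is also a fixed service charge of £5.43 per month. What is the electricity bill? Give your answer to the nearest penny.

Usage = 104 kWh/day × 28 days = 2912 kWh
First 1000 kWh × £0.125 = £125.00
Next 700 kWh × £0.176 = £123.20
Remaining 1212 kWh × £0.301 = £364.81
Energy charge = £613.01; + service £5.43 = £618.44

£618.44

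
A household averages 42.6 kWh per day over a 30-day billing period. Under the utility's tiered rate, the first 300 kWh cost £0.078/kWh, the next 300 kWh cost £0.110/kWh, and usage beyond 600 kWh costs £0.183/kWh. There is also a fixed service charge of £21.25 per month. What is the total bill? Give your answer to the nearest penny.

£201.72

Usage = 42.6 kWh/day × 30 days = 1278 kWh
First 300 kWh × £0.078 = £23.40
Next 300 kWh × £0.110 = £33.00
Remaining 678 kWh × £0.183 = £124.07
Energy charge = £180.47; + service £21.25 = £201.72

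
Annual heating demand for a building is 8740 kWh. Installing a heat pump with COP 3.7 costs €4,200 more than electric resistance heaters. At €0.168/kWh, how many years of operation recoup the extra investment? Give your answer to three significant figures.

3.92 years

Resistance: 8740 kWh × €0.168 = €1,468.32/yr
Heat pump: 8740 / 3.7 = 2362 kWh in → × €0.168 = €396.84/yr
Annual savings = €1,071.48
Payback = €4,200 / €1,071.48 = 3.92 years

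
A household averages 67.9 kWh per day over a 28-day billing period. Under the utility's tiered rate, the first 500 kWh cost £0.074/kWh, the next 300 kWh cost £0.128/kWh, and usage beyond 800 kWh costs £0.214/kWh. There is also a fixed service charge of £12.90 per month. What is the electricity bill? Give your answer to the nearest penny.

£323.96

Usage = 67.9 kWh/day × 28 days = 1901.2 kWh
First 500 kWh × £0.074 = £37.00
Next 300 kWh × £0.128 = £38.40
Remaining 1101.2 kWh × £0.214 = £235.66
Energy charge = £311.06; + service £12.90 = £323.96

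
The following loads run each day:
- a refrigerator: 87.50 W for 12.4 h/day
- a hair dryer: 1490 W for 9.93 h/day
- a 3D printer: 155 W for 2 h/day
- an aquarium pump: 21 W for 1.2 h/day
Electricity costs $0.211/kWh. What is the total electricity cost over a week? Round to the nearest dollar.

refrigerator: 87.50 W × 12.4 h × 7 d = 7,595 Wh = 7.595 kWh
hair dryer: 1490 W × 9.93 h × 7 d = 103,570 Wh = 103.6 kWh
3D printer: 155 W × 2 h × 7 d = 2,170 Wh = 2.17 kWh
aquarium pump: 21 W × 1.2 h × 7 d = 176 Wh = 0.1764 kWh
Total energy = 7.595 + 103.6 + 2.17 + 0.1764 = 113.5 kWh
Cost = 113.5 kWh × $0.211 = $23.95 ≈ $24

$24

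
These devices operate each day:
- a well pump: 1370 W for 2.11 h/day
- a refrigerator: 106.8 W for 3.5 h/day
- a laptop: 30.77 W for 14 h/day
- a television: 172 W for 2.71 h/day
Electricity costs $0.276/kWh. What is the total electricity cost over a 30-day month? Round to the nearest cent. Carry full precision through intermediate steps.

$34.46

well pump: 1370 W × 2.11 h × 30 d = 86,721 Wh = 86.72 kWh
refrigerator: 106.8 W × 3.5 h × 30 d = 11,214 Wh = 11.21 kWh
laptop: 30.77 W × 14 h × 30 d = 12,923 Wh = 12.92 kWh
television: 172 W × 2.71 h × 30 d = 13,984 Wh = 13.98 kWh
Total energy = 86.72 + 11.21 + 12.92 + 13.98 = 124.8 kWh
Cost = 124.8 kWh × $0.276 = $34.46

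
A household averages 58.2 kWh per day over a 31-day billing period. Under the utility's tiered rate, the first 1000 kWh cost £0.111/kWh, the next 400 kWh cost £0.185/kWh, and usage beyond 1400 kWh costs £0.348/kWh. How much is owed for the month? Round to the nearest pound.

£326

Usage = 58.2 kWh/day × 31 days = 1804.2 kWh
First 1000 kWh × £0.111 = £111.00
Next 400 kWh × £0.185 = £74.00
Remaining 404.2 kWh × £0.348 = £140.66
Total = £325.66 ≈ £326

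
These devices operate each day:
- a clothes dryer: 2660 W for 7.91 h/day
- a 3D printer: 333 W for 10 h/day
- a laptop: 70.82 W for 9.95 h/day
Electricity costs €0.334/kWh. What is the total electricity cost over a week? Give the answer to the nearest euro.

€59

clothes dryer: 2660 W × 7.91 h × 7 d = 147,284 Wh = 147.3 kWh
3D printer: 333 W × 10 h × 7 d = 23,310 Wh = 23.31 kWh
laptop: 70.82 W × 9.95 h × 7 d = 4,933 Wh = 4.933 kWh
Total energy = 147.3 + 23.31 + 4.933 = 175.5 kWh
Cost = 175.5 kWh × €0.334 = €58.63 ≈ €59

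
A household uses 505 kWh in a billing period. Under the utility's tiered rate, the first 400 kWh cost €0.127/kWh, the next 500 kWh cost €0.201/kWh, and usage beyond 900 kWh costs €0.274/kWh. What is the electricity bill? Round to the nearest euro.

First 400 kWh × €0.127 = €50.80
Next 105 kWh × €0.201 = €21.11
Remaining tier: 0 kWh (not reached)
Total = €71.91 ≈ €72

€72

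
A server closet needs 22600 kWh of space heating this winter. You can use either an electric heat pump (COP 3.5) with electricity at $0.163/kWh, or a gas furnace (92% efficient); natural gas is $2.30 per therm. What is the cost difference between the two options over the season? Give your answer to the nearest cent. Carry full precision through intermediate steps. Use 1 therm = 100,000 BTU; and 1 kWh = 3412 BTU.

Heat load = 22600 kWh × 3412 = 77,111,200 BTU
Gas: input = 77,111,200 / 0.92 = 83,816,522 BTU = 838.2 therm → 838.2 × $2.30 = $1,927.78
Heat pump: 77,111,200 BTU / 3412 = 22,600 kWh heat; / 3.5 = 6,457 kWh in → × $0.163 = $1,052.51
Difference = |$1,927.78 − $1,052.51| = $875.27

$875.27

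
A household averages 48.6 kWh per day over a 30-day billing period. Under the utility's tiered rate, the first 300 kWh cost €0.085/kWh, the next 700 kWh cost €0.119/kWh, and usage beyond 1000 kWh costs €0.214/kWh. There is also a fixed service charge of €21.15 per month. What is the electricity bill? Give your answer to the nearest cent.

€227.96

Usage = 48.6 kWh/day × 30 days = 1458 kWh
First 300 kWh × €0.085 = €25.50
Next 700 kWh × €0.119 = €83.30
Remaining 458 kWh × €0.214 = €98.01
Energy charge = €206.81; + service €21.15 = €227.96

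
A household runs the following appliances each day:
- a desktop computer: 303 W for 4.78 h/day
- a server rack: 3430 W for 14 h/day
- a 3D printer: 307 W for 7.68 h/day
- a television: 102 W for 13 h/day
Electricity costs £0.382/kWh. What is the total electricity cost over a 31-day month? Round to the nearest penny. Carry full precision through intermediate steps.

£629.43

desktop computer: 303 W × 4.78 h × 31 d = 44,899 Wh = 44.9 kWh
server rack: 3430 W × 14 h × 31 d = 1,488,620 Wh = 1,489 kWh
3D printer: 307 W × 7.68 h × 31 d = 73,091 Wh = 73.09 kWh
television: 102 W × 13 h × 31 d = 41,106 Wh = 41.11 kWh
Total energy = 44.9 + 1,489 + 73.09 + 41.11 = 1,648 kWh
Cost = 1,648 kWh × £0.382 = £629.43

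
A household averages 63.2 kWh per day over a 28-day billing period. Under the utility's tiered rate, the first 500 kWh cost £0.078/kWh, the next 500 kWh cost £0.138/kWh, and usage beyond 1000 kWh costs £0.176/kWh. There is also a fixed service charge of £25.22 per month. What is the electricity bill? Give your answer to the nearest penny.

£268.67

Usage = 63.2 kWh/day × 28 days = 1769.6 kWh
First 500 kWh × £0.078 = £39.00
Next 500 kWh × £0.138 = £69.00
Remaining 769.6 kWh × £0.176 = £135.45
Energy charge = £243.45; + service £25.22 = £268.67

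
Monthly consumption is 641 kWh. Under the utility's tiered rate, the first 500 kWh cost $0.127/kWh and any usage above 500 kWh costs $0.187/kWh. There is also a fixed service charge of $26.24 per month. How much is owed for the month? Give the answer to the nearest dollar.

First 500 kWh × $0.127 = $63.50
Remaining 141 kWh × $0.187 = $26.37
Energy charge = $89.87; + service $26.24 = $116.11 ≈ $116

$116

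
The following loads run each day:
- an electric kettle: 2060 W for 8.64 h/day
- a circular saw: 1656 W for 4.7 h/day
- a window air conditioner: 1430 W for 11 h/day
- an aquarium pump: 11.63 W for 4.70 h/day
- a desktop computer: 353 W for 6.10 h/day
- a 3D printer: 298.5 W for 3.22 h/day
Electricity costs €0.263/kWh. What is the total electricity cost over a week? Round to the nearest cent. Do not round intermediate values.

€81.89

electric kettle: 2060 W × 8.64 h × 7 d = 124,589 Wh = 124.6 kWh
circular saw: 1656 W × 4.7 h × 7 d = 54,482 Wh = 54.48 kWh
window air conditioner: 1430 W × 11 h × 7 d = 110,110 Wh = 110.1 kWh
aquarium pump: 11.63 W × 4.70 h × 7 d = 383 Wh = 0.3826 kWh
desktop computer: 353 W × 6.10 h × 7 d = 15,073 Wh = 15.07 kWh
3D printer: 298.5 W × 3.22 h × 7 d = 6,728 Wh = 6.728 kWh
Total energy = 124.6 + 54.48 + 110.1 + 0.3826 + 15.07 + 6.728 = 311.4 kWh
Cost = 311.4 kWh × €0.263 = €81.89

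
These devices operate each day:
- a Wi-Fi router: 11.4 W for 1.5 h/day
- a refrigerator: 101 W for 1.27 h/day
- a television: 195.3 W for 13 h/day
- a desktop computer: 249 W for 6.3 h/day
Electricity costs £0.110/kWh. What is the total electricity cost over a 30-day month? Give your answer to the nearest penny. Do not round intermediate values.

Wi-Fi router: 11.4 W × 1.5 h × 30 d = 513 Wh = 0.513 kWh
refrigerator: 101 W × 1.27 h × 30 d = 3,848 Wh = 3.848 kWh
television: 195.3 W × 13 h × 30 d = 76,167 Wh = 76.17 kWh
desktop computer: 249 W × 6.3 h × 30 d = 47,061 Wh = 47.06 kWh
Total energy = 0.513 + 3.848 + 76.17 + 47.06 = 127.6 kWh
Cost = 127.6 kWh × £0.110 = £14.03

£14.03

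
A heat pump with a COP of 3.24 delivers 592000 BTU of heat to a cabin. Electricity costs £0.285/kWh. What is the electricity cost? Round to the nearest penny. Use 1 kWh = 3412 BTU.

Heat delivered = 592,000 BTU / 3412 = 173.5 kWh
Electrical input = 173.5 kWh / 3.24 = 53.55 kWh
Cost = 53.55 × £0.285/kWh = £15.26

£15.26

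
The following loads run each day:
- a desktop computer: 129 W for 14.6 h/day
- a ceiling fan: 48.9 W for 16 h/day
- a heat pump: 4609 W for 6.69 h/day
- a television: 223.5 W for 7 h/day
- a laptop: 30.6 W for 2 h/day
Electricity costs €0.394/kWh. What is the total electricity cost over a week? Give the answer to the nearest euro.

€97

desktop computer: 129 W × 14.6 h × 7 d = 13,184 Wh = 13.18 kWh
ceiling fan: 48.9 W × 16 h × 7 d = 5,477 Wh = 5.477 kWh
heat pump: 4609 W × 6.69 h × 7 d = 215,839 Wh = 215.8 kWh
television: 223.5 W × 7 h × 7 d = 10,952 Wh = 10.95 kWh
laptop: 30.6 W × 2 h × 7 d = 428 Wh = 0.4284 kWh
Total energy = 13.18 + 5.477 + 215.8 + 10.95 + 0.4284 = 245.9 kWh
Cost = 245.9 kWh × €0.394 = €96.88 ≈ €97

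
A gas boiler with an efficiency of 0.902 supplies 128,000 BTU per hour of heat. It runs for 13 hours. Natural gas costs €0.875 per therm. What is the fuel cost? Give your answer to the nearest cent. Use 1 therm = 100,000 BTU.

Heat delivered = 128,000 BTU/h × 13 h = 1,664,000 BTU
Gas input = 1,664,000 / 0.902 = 1,844,789 BTU
= 1,844,789 / 100,000 = 18.45 therm
Cost = 18.45 × €0.875/therm = €16.14

€16.14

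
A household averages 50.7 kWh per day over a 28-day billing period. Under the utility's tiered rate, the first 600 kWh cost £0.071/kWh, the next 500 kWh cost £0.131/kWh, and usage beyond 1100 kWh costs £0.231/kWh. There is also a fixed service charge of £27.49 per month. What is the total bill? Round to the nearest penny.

Usage = 50.7 kWh/day × 28 days = 1419.6 kWh
First 600 kWh × £0.071 = £42.60
Next 500 kWh × £0.131 = £65.50
Remaining 319.6 kWh × £0.231 = £73.83
Energy charge = £181.93; + service £27.49 = £209.42

£209.42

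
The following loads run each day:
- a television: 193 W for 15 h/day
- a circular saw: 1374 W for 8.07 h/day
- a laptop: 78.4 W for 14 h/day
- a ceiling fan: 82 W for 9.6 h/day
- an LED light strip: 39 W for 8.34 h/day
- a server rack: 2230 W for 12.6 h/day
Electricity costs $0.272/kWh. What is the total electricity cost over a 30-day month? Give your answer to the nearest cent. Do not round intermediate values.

$361.42

television: 193 W × 15 h × 30 d = 86,850 Wh = 86.85 kWh
circular saw: 1374 W × 8.07 h × 30 d = 332,645 Wh = 332.6 kWh
laptop: 78.4 W × 14 h × 30 d = 32,928 Wh = 32.93 kWh
ceiling fan: 82 W × 9.6 h × 30 d = 23,616 Wh = 23.62 kWh
LED light strip: 39 W × 8.34 h × 30 d = 9,758 Wh = 9.758 kWh
server rack: 2230 W × 12.6 h × 30 d = 842,940 Wh = 842.9 kWh
Total energy = 86.85 + 332.6 + 32.93 + 23.62 + 9.758 + 842.9 = 1,329 kWh
Cost = 1,329 kWh × $0.272 = $361.42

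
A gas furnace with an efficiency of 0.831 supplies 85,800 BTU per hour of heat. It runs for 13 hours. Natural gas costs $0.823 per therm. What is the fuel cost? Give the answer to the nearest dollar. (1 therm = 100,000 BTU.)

Heat delivered = 85,800 BTU/h × 13 h = 1,115,400 BTU
Gas input = 1,115,400 / 0.831 = 1,342,238 BTU
= 1,342,238 / 100,000 = 13.42 therm
Cost = 13.42 × $0.823/therm = $11.05 ≈ $11

$11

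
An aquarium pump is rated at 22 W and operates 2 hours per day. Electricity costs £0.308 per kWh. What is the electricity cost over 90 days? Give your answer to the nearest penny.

£1.22

Energy = 22 W × 2 h/day × 90 days = 3,960 Wh = 3.96 kWh
Cost = 3.96 kWh × £0.308/kWh = £1.22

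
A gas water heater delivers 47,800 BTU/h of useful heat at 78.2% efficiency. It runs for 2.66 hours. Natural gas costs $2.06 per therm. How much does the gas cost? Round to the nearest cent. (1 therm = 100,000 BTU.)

$3.35

Heat delivered = 47,800 BTU/h × 2.66 h = 127,148 BTU
Gas input = 127,148 / 0.782 = 162,593 BTU
= 162,593 / 100,000 = 1.626 therm
Cost = 1.626 × $2.06/therm = $3.35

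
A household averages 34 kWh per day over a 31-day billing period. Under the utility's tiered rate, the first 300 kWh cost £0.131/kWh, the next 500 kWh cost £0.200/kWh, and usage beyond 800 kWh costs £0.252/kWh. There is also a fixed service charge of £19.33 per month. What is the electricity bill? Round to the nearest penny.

£222.64

Usage = 34 kWh/day × 31 days = 1054 kWh
First 300 kWh × £0.131 = £39.30
Next 500 kWh × £0.200 = £100.00
Remaining 254 kWh × £0.252 = £64.01
Energy charge = £203.31; + service £19.33 = £222.64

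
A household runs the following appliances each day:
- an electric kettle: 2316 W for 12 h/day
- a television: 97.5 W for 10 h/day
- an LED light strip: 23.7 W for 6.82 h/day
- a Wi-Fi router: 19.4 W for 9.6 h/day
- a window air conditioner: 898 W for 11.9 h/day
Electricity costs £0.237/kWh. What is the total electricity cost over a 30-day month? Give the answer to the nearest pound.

electric kettle: 2316 W × 12 h × 30 d = 833,760 Wh = 833.8 kWh
television: 97.5 W × 10 h × 30 d = 29,250 Wh = 29.25 kWh
LED light strip: 23.7 W × 6.82 h × 30 d = 4,849 Wh = 4.849 kWh
Wi-Fi router: 19.4 W × 9.6 h × 30 d = 5,587 Wh = 5.587 kWh
window air conditioner: 898 W × 11.9 h × 30 d = 320,586 Wh = 320.6 kWh
Total energy = 833.8 + 29.25 + 4.849 + 5.587 + 320.6 = 1,194 kWh
Cost = 1,194 kWh × £0.237 = £282.99 ≈ £283

£283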